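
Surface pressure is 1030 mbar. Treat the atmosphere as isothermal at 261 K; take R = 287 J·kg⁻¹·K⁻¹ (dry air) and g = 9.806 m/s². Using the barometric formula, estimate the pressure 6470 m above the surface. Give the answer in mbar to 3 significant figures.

Scale height: H = RT/g = 287 × 261 / 9.806 = 7638.9 m.
Barometric formula: P = P₀ exp(−z/H).
z/H = 6470.0/7638.9 = 0.84698; exp(−0.84698) = 0.42871.
P = 1030 × 0.42871 = 441.57 mbar.

P ≈ 442 mbar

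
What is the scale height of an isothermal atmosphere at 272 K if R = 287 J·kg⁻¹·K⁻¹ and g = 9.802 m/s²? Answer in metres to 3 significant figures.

H ≈ 7960 m

The scale height of an isothermal atmosphere is H = RT/g.
H = 287 × 272 / 9.802 = 78064/9.802 = 7964.1 m.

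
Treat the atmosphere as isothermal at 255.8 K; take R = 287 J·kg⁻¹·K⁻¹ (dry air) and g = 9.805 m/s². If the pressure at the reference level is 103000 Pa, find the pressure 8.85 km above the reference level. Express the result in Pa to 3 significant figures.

P ≈ 31600 Pa

Scale height: H = RT/g = 287 × 255.8 / 9.805 = 7487.5 m.
Barometric formula: P = P₀ exp(−z/H).
z/H = 8850.0/7487.5 = 1.1820; exp(−1.1820) = 0.30666.
P = 103000 × 0.30666 = 31586 Pa.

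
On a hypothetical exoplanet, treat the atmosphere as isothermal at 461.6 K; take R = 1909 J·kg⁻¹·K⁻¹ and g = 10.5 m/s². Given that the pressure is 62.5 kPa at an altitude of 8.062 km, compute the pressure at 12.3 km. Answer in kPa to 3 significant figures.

P ≈ 59.4 kPa

Scale height: H = RT/g = 1909 × 461.6 / 10.5 = 83923 m.
Between two levels, P₂ = P₁ exp(−Δz/H) with Δz = z₂ − z₁.
Δz = 12300 − 8062.0 = 4238.0 m; Δz/H = 4238.0/83923 = 0.050499.
P₂ = 62.5 × exp(−0.050499) = 62.5 × 0.95075 = 59.422 kPa.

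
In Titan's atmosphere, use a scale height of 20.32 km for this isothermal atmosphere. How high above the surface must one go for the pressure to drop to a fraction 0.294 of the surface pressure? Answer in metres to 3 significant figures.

Set P/P₀ = exp(−z/H) = 0.294, so z = −H ln(0.294).
−ln(0.294) = 1.2242; z = 20320 × 1.2242 = 24876 m.

z ≈ 24900 m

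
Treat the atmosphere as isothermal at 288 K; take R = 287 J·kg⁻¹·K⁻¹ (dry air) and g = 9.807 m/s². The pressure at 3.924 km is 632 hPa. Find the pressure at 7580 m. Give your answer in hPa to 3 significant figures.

Scale height: H = RT/g = 287 × 288 / 9.807 = 8428.3 m.
Between two levels, P₂ = P₁ exp(−Δz/H) with Δz = z₂ − z₁.
Δz = 7580.0 − 3924.0 = 3656.0 m; Δz/H = 3656.0/8428.3 = 0.43378.
P₂ = 632 × exp(−0.43378) = 632 × 0.64805 = 409.57 hPa.

P ≈ 410 hPa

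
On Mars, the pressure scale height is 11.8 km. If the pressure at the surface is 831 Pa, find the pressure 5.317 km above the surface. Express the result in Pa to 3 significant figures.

P ≈ 530 Pa

Barometric formula: P = P₀ exp(−z/H).
z/H = 5317.0/11800 = 0.45059; exp(−0.45059) = 0.63725.
P = 831 × 0.63725 = 529.55 Pa.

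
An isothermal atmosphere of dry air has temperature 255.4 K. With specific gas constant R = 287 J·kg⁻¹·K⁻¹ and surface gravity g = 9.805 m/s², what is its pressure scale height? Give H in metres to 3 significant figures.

H ≈ 7480 m

The scale height of an isothermal atmosphere is H = RT/g.
H = 287 × 255.4 / 9.805 = 73300/9.805 = 7475.8 m.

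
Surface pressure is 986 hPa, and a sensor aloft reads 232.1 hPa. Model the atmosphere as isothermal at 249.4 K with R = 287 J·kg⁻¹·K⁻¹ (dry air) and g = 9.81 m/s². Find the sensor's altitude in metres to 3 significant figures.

z ≈ 10600 m

Scale height: H = RT/g = 287 × 249.4 / 9.81 = 7296.4 m.
Invert the barometric formula: z = H ln(P₀/P).
P₀/P = 986/232.1 = 4.2482; ln(4.2482) = 1.4465.
z = 7296.4 × 1.4465 = 10554 m.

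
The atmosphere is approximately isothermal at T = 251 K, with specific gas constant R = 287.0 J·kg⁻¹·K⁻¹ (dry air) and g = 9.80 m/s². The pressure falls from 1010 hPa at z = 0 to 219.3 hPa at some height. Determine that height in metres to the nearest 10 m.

z ≈ 11230 m

Scale height: H = RT/g = 287.0 × 251 / 9.80 = 7350.7 m.
Invert the barometric formula: z = H ln(P₀/P).
P₀/P = 1010/219.3 = 4.6056; ln(4.6056) = 1.5273.
z = 7350.7 × 1.5273 = 11227 m.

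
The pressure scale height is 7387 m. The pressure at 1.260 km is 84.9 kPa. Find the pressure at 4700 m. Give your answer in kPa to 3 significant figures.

P ≈ 53.3 kPa

Between two levels, P₂ = P₁ exp(−Δz/H) with Δz = z₂ − z₁.
Δz = 4700.0 − 1260.0 = 3440.0 m; Δz/H = 3440.0/7387.0 = 0.46568.
P₂ = 84.9 × exp(−0.46568) = 84.9 × 0.62771 = 53.293 kPa.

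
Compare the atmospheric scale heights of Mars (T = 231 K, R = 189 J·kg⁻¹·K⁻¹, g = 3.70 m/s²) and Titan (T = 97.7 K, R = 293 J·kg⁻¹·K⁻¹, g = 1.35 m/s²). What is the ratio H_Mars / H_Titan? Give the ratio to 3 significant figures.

H_Mars/H_Titan ≈ 0.556

H = RT/g for each body.
H_Mars = 189 × 231 / 3.70 = 11800 m.
H_Titan = 293 × 97.7 / 1.35 = 21205 m.
H_Mars/H_Titan = 11800/21205 = 0.55647.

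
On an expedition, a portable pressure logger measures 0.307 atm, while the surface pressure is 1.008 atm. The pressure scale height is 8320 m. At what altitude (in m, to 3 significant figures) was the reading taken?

z ≈ 9890 m

Invert the barometric formula: z = H ln(P₀/P).
P₀/P = 1.008/0.307 = 3.2834; ln(3.2834) = 1.1889.
z = 8320.0 × 1.1889 = 9891.6 m.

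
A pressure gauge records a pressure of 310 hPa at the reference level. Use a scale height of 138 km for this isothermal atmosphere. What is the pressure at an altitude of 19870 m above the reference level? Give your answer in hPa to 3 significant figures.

P ≈ 268 hPa

Barometric formula: P = P₀ exp(−z/H).
z/H = 19870/138000 = 0.14399; exp(−0.14399) = 0.86590.
P = 310 × 0.86590 = 268.43 hPa.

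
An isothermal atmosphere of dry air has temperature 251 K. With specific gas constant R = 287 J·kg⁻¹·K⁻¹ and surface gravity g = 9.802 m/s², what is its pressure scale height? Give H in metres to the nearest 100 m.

H ≈ 7300 m

The scale height of an isothermal atmosphere is H = RT/g.
H = 287 × 251 / 9.802 = 72037/9.802 = 7349.2 m.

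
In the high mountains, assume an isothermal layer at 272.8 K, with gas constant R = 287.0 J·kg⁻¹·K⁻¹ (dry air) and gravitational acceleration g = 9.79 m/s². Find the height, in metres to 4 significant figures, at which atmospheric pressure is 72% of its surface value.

z ≈ 2627 m

Scale height: H = RT/g = 287.0 × 272.8 / 9.79 = 7997.3 m.
Set P/P₀ = exp(−z/H) = 0.72, so z = −H ln(0.72).
−ln(0.72) = 0.32850; z = 7997.3 × 0.32850 = 2627.1 m.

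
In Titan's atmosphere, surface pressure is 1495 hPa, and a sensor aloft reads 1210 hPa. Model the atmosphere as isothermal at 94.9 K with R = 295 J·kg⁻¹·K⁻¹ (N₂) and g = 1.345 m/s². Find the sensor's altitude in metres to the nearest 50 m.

Scale height: H = RT/g = 295 × 94.9 / 1.345 = 20814 m.
Invert the barometric formula: z = H ln(P₀/P).
P₀/P = 1495/1210 = 1.2355; ln(1.2355) = 0.21148.
z = 20814 × 0.21148 = 4401.7 m.

z ≈ 4400 m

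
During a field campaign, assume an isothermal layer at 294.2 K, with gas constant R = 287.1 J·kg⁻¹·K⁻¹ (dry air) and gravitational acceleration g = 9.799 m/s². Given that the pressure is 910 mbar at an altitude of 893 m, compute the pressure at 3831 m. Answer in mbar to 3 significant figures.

P ≈ 647 mbar

Scale height: H = RT/g = 287.1 × 294.2 / 9.799 = 8619.7 m.
Between two levels, P₂ = P₁ exp(−Δz/H) with Δz = z₂ − z₁.
Δz = 3831.0 − 893.00 = 2938.0 m; Δz/H = 2938.0/8619.7 = 0.34085.
P₂ = 910 × exp(−0.34085) = 910 × 0.71117 = 647.16 mbar.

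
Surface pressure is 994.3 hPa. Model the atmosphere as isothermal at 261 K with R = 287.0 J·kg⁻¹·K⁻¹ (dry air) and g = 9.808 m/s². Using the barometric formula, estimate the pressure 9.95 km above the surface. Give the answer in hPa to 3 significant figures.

Scale height: H = RT/g = 287.0 × 261 / 9.808 = 7637.3 m.
Barometric formula: P = P₀ exp(−z/H).
z/H = 9950.0/7637.3 = 1.3028; exp(−1.3028) = 0.27177.
P = 994.3 × 0.27177 = 270.22 hPa.

P ≈ 270 hPa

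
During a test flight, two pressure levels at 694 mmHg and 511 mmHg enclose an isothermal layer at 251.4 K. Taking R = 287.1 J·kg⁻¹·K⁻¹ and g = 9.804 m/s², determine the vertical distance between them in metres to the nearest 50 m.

Δz ≈ 2250 m

Hypsometric equation: Δz = (R T̄/g) ln(P₁/P₂).
R T̄/g = 287.1 × 251.4 / 9.804 = 7362.0 m.
ln(694/511) = ln(1.3581) = 0.30609.
Δz = 7362.0 × 0.30609 = 2253.4 m.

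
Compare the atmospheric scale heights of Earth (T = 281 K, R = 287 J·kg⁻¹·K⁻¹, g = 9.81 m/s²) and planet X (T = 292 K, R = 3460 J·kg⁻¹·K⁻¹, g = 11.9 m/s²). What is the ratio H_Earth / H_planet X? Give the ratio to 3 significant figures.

H = RT/g for each body.
H_Earth = 287 × 281 / 9.81 = 8220.9 m.
H_planet X = 3460 × 292 / 11.9 = 84901 m.
H_Earth/H_planet X = 8220.9/84901 = 0.096829.

H_Earth/H_planet X ≈ 0.0968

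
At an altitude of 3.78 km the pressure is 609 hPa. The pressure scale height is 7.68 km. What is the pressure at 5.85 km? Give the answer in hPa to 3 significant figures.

P ≈ 465 hPa

Between two levels, P₂ = P₁ exp(−Δz/H) with Δz = z₂ − z₁.
Δz = 5850.0 − 3780.0 = 2070.0 m; Δz/H = 2070.0/7680.0 = 0.26953.
P₂ = 609 × exp(−0.26953) = 609 × 0.76374 = 465.12 hPa.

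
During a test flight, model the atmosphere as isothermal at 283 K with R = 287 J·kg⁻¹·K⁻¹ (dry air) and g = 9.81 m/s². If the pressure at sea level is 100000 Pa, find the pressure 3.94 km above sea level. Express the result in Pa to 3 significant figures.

P ≈ 62100 Pa

Scale height: H = RT/g = 287 × 283 / 9.81 = 8279.4 m.
Barometric formula: P = P₀ exp(−z/H).
z/H = 3940.0/8279.4 = 0.47588; exp(−0.47588) = 0.62134.
P = 100000 × 0.62134 = 62134 Pa.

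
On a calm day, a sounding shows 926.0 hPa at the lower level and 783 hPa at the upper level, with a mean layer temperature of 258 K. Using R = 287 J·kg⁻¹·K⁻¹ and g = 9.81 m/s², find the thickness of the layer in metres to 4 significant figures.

Δz ≈ 1266 m

Hypsometric equation: Δz = (R T̄/g) ln(P₁/P₂).
R T̄/g = 287 × 258 / 9.81 = 7548.0 m.
ln(926.0/783) = ln(1.1826) = 0.16772.
Δz = 7548.0 × 0.16772 = 1266.0 m.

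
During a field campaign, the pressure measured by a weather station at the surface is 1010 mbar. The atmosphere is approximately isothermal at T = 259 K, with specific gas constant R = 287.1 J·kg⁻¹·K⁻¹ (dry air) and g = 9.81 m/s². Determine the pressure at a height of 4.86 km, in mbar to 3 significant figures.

P ≈ 532 mbar

Scale height: H = RT/g = 287.1 × 259 / 9.81 = 7579.9 m.
Barometric formula: P = P₀ exp(−z/H).
z/H = 4860.0/7579.9 = 0.64117; exp(−0.64117) = 0.52668.
P = 1010 × 0.52668 = 531.95 mbar.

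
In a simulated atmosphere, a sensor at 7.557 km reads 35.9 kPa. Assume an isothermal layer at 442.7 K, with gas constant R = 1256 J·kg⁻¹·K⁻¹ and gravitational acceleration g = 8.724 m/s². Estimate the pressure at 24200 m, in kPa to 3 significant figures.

Scale height: H = RT/g = 1256 × 442.7 / 8.724 = 63736 m.
Between two levels, P₂ = P₁ exp(−Δz/H) with Δz = z₂ − z₁.
Δz = 24200 − 7557.0 = 16643 m; Δz/H = 16643/63736 = 0.26112.
P₂ = 35.9 × exp(−0.26112) = 35.9 × 0.77019 = 27.650 kPa.

P ≈ 27.6 kPa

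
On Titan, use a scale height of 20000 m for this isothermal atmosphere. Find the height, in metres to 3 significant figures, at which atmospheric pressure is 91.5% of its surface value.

z ≈ 1780 m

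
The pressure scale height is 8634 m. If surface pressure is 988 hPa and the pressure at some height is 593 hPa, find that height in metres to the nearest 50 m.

z ≈ 4400 m

Invert the barometric formula: z = H ln(P₀/P).
P₀/P = 988/593 = 1.6661; ln(1.6661) = 0.51049.
z = 8634.0 × 0.51049 = 4407.6 m.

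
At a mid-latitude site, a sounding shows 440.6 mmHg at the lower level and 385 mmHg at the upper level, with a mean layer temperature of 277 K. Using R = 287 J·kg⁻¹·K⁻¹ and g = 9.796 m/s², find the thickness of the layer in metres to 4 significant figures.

Δz ≈ 1095 m

Hypsometric equation: Δz = (R T̄/g) ln(P₁/P₂).
R T̄/g = 287 × 277 / 9.796 = 8115.5 m.
ln(440.6/385) = ln(1.1444) = 0.13488.
Δz = 8115.5 × 0.13488 = 1094.6 m.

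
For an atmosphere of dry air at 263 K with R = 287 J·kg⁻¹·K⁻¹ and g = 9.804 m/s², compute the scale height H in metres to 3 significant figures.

H ≈ 7700 m

The scale height of an isothermal atmosphere is H = RT/g.
H = 287 × 263 / 9.804 = 75481/9.804 = 7699.0 m.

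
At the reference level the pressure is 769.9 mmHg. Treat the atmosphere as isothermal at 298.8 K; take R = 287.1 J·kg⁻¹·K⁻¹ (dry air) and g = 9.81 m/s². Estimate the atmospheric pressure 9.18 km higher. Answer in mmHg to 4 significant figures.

P ≈ 269.5 mmHg

Scale height: H = RT/g = 287.1 × 298.8 / 9.81 = 8744.7 m.
Barometric formula: P = P₀ exp(−z/H).
z/H = 9180.0/8744.7 = 1.0498; exp(−1.0498) = 0.35001.
P = 769.9 × 0.35001 = 269.47 mmHg.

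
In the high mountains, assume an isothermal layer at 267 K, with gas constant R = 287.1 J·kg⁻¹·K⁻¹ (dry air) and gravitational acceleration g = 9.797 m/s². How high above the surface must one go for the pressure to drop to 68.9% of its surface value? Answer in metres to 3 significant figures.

z ≈ 2910 m

Scale height: H = RT/g = 287.1 × 267 / 9.797 = 7824.4 m.
Set P/P₀ = exp(−z/H) = 0.689, so z = −H ln(0.689).
−ln(0.689) = 0.37251; z = 7824.4 × 0.37251 = 2914.7 m.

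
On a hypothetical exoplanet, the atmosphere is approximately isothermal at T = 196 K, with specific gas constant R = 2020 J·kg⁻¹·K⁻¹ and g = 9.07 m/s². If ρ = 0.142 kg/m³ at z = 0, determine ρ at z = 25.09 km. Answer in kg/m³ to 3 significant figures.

ρ ≈ 0.0799 kg/m³

Scale height: H = RT/g = 2020 × 196 / 9.07 = 43652 m.
In an isothermal atmosphere, density decays like pressure: ρ = ρ₀ exp(−z/H).
z/H = 25090/43652 = 0.57477; exp(−0.57477) = 0.56283.
ρ = 0.142 × 0.56283 = 0.079922 kg/m³.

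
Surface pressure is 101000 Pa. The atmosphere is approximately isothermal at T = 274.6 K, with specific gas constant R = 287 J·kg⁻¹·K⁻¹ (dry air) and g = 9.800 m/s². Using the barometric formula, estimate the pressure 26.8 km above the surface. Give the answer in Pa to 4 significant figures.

P ≈ 3606 Pa

Scale height: H = RT/g = 287 × 274.6 / 9.800 = 8041.9 m.
Barometric formula: P = P₀ exp(−z/H).
z/H = 26800/8041.9 = 3.3325; exp(−3.3325) = 0.035704.
P = 101000 × 0.035704 = 3606.1 Pa.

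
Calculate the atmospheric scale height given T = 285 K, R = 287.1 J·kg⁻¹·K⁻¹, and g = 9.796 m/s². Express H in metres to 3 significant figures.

H ≈ 8350 m

The scale height of an isothermal atmosphere is H = RT/g.
H = 287.1 × 285 / 9.796 = 81824/9.796 = 8352.8 m.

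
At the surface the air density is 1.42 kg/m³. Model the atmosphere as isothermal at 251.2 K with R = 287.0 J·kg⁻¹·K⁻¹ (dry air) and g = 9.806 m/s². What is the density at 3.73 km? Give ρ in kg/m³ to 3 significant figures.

Scale height: H = RT/g = 287.0 × 251.2 / 9.806 = 7352.1 m.
In an isothermal atmosphere, density decays like pressure: ρ = ρ₀ exp(−z/H).
z/H = 3730.0/7352.1 = 0.50734; exp(−0.50734) = 0.60210.
ρ = 1.42 × 0.60210 = 0.85498 kg/m³.

ρ ≈ 0.855 kg/m³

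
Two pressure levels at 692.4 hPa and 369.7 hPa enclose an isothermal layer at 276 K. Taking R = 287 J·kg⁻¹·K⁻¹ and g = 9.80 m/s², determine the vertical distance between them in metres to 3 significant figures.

Δz ≈ 5070 m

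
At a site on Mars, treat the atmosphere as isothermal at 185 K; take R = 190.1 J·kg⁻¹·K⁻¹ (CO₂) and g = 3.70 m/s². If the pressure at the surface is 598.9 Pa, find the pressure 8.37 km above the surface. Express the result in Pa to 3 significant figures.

Scale height: H = RT/g = 190.1 × 185 / 3.70 = 9505.0 m.
Barometric formula: P = P₀ exp(−z/H).
z/H = 8370.0/9505.0 = 0.88059; exp(−0.88059) = 0.41454.
P = 598.9 × 0.41454 = 248.27 Pa.

P ≈ 248 Pa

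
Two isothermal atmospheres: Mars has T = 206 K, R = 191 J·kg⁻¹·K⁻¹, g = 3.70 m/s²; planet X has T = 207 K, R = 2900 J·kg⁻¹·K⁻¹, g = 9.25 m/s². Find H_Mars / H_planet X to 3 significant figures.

H_Mars/H_planet X ≈ 0.164

H = RT/g for each body.
H_Mars = 191 × 206 / 3.70 = 10634 m.
H_planet X = 2900 × 207 / 9.25 = 64897 m.
H_Mars/H_planet X = 10634/64897 = 0.16386.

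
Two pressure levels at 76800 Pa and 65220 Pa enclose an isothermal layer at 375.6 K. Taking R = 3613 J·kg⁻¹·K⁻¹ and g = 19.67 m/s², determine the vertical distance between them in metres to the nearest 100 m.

Hypsometric equation: Δz = (R T̄/g) ln(P₁/P₂).
R T̄/g = 3613 × 375.6 / 19.67 = 68990 m.
ln(76800/65220) = ln(1.1776) = 0.16348.
Δz = 68990 × 0.16348 = 11278 m.

Δz ≈ 11300 m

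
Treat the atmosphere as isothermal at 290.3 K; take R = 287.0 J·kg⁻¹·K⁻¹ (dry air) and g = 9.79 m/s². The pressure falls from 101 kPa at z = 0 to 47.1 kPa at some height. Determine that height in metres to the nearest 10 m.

Scale height: H = RT/g = 287.0 × 290.3 / 9.79 = 8510.3 m.
Invert the barometric formula: z = H ln(P₀/P).
P₀/P = 101/47.1 = 2.1444; ln(2.1444) = 0.76286.
z = 8510.3 × 0.76286 = 6492.2 m.

z ≈ 6490 m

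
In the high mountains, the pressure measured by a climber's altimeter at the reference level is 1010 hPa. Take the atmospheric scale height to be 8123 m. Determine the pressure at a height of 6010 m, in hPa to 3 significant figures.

Barometric formula: P = P₀ exp(−z/H).
z/H = 6010.0/8123.0 = 0.73987; exp(−0.73987) = 0.47718.
P = 1010 × 0.47718 = 481.95 hPa.

P ≈ 482 hPa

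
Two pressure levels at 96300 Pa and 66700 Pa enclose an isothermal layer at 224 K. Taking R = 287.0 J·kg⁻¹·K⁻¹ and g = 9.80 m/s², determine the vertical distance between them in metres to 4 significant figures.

Δz ≈ 2409 m

Hypsometric equation: Δz = (R T̄/g) ln(P₁/P₂).
R T̄/g = 287.0 × 224 / 9.80 = 6560.0 m.
ln(96300/66700) = ln(1.4438) = 0.36728.
Δz = 6560.0 × 0.36728 = 2409.4 m.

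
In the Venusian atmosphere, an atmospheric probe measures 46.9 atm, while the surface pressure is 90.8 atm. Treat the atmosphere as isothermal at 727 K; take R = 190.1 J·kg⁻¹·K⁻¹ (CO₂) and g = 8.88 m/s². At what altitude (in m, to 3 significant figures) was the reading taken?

z ≈ 10300 m

Scale height: H = RT/g = 190.1 × 727 / 8.88 = 15563 m.
Invert the barometric formula: z = H ln(P₀/P).
P₀/P = 90.8/46.9 = 1.9360; ln(1.9360) = 0.66062.
z = 15563 × 0.66062 = 10281 m.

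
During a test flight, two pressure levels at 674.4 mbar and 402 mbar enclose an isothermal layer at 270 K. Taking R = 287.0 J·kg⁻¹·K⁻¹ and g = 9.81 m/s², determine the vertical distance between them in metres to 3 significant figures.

Δz ≈ 4090 m

Hypsometric equation: Δz = (R T̄/g) ln(P₁/P₂).
R T̄/g = 287.0 × 270 / 9.81 = 7899.1 m.
ln(674.4/402) = ln(1.6776) = 0.51736.
Δz = 7899.1 × 0.51736 = 4086.7 m.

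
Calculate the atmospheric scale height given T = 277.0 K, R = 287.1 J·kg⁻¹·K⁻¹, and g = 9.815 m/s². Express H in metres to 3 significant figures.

H ≈ 8100 m

The scale height of an isothermal atmosphere is H = RT/g.
H = 287.1 × 277.0 / 9.815 = 79527/9.815 = 8102.6 m.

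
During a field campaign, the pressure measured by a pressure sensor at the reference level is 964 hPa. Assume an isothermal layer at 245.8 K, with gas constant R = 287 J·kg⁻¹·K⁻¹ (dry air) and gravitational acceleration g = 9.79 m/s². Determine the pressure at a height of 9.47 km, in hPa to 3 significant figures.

P ≈ 259 hPa

Scale height: H = RT/g = 287 × 245.8 / 9.79 = 7205.8 m.
Barometric formula: P = P₀ exp(−z/H).
z/H = 9470.0/7205.8 = 1.3142; exp(−1.3142) = 0.26869.
P = 964 × 0.26869 = 259.02 hPa.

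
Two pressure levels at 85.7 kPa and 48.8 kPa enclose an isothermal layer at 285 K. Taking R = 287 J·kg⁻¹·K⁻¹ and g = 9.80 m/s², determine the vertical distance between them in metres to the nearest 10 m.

Hypsometric equation: Δz = (R T̄/g) ln(P₁/P₂).
R T̄/g = 287 × 285 / 9.80 = 8346.4 m.
ln(85.7/48.8) = ln(1.7561) = 0.56310.
Δz = 8346.4 × 0.56310 = 4699.9 m.

Δz ≈ 4700 m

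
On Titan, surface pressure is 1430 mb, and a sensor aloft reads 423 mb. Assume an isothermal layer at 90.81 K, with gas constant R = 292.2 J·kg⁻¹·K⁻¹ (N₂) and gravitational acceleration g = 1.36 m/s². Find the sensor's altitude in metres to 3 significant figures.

z ≈ 23800 m

Scale height: H = RT/g = 292.2 × 90.81 / 1.36 = 19511 m.
Invert the barometric formula: z = H ln(P₀/P).
P₀/P = 1430/423 = 3.3806; ln(3.3806) = 1.2181.
z = 19511 × 1.2181 = 23766 m.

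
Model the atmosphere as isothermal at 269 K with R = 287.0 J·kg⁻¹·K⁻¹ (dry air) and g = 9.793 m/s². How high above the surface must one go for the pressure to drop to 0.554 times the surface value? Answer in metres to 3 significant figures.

Scale height: H = RT/g = 287.0 × 269 / 9.793 = 7883.5 m.
Set P/P₀ = exp(−z/H) = 0.554, so z = −H ln(0.554).
−ln(0.554) = 0.59059; z = 7883.5 × 0.59059 = 4655.9 m.

z ≈ 4660 m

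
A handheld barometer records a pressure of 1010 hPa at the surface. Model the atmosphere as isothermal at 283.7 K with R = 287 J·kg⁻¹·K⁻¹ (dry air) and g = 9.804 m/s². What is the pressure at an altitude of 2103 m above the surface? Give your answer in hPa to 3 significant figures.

Scale height: H = RT/g = 287 × 283.7 / 9.804 = 8305.0 m.
Barometric formula: P = P₀ exp(−z/H).
z/H = 2103.0/8305.0 = 0.25322; exp(−0.25322) = 0.77630.
P = 1010 × 0.77630 = 784.06 hPa.

P ≈ 784 hPa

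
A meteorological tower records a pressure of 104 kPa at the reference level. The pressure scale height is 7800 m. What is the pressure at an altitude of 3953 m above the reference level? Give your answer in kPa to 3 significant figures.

Barometric formula: P = P₀ exp(−z/H).
z/H = 3953.0/7800.0 = 0.50679; exp(−0.50679) = 0.60243.
P = 104 × 0.60243 = 62.653 kPa.

P ≈ 62.7 kPa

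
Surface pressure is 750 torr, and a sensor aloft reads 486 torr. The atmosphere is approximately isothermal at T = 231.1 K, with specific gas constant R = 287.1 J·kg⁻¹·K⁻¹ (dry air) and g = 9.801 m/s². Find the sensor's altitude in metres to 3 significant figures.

Scale height: H = RT/g = 287.1 × 231.1 / 9.801 = 6769.6 m.
Invert the barometric formula: z = H ln(P₀/P).
P₀/P = 750/486 = 1.5432; ln(1.5432) = 0.43386.
z = 6769.6 × 0.43386 = 2937.1 m.

z ≈ 2940 m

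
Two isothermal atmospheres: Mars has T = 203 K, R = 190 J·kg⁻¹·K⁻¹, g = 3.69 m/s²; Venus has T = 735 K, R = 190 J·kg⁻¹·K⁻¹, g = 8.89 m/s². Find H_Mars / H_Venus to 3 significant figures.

H_Mars/H_Venus ≈ 0.665

H = RT/g for each body.
H_Mars = 190 × 203 / 3.69 = 10453 m.
H_Venus = 190 × 735 / 8.89 = 15709 m.
H_Mars/H_Venus = 10453/15709 = 0.66541.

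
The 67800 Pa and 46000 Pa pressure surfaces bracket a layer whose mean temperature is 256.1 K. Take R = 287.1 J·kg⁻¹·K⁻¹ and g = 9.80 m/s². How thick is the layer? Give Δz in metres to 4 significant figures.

Δz ≈ 2910 m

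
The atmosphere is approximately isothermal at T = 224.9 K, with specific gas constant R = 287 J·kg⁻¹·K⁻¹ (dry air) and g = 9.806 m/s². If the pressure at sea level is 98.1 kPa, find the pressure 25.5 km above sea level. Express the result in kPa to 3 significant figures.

Scale height: H = RT/g = 287 × 224.9 / 9.806 = 6582.3 m.
Barometric formula: P = P₀ exp(−z/H).
z/H = 25500/6582.3 = 3.8740; exp(−3.8740) = 0.020775.
P = 98.1 × 0.020775 = 2.0380 kPa.

P ≈ 2.04 kPa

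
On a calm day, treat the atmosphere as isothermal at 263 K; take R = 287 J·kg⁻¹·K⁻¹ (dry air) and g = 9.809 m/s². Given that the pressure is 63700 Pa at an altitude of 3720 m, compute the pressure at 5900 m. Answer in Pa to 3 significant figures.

Scale height: H = RT/g = 287 × 263 / 9.809 = 7695.1 m.
Between two levels, P₂ = P₁ exp(−Δz/H) with Δz = z₂ − z₁.
Δz = 5900.0 − 3720.0 = 2180.0 m; Δz/H = 2180.0/7695.1 = 0.28330.
P₂ = 63700 × exp(−0.28330) = 63700 × 0.75329 = 47985 Pa.

P ≈ 48000 Pa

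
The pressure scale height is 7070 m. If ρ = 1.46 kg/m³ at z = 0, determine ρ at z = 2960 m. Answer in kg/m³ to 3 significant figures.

In an isothermal atmosphere, density decays like pressure: ρ = ρ₀ exp(−z/H).
z/H = 2960.0/7070.0 = 0.41867; exp(−0.41867) = 0.65792.
ρ = 1.46 × 0.65792 = 0.96056 kg/m³.

ρ ≈ 0.961 kg/m³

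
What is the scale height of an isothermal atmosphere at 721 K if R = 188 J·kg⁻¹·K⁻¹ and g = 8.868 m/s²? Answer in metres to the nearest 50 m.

H ≈ 15300 m

The scale height of an isothermal atmosphere is H = RT/g.
H = 188 × 721 / 8.868 = 135550/8.868 = 15285 m.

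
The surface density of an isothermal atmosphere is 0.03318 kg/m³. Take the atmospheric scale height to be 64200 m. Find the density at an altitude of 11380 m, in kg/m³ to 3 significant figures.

ρ ≈ 0.0278 kg/m³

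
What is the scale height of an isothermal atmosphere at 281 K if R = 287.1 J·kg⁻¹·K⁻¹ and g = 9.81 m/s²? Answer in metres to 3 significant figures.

H ≈ 8220 m

The scale height of an isothermal atmosphere is H = RT/g.
H = 287.1 × 281 / 9.81 = 80675/9.81 = 8223.8 m.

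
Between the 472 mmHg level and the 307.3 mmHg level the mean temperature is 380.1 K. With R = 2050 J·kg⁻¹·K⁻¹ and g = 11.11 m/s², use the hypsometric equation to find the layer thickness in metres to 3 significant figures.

Hypsometric equation: Δz = (R T̄/g) ln(P₁/P₂).
R T̄/g = 2050 × 380.1 / 11.11 = 70135 m.
ln(472/307.3) = ln(1.5360) = 0.42918.
Δz = 70135 × 0.42918 = 30101 m.

Δz ≈ 30100 m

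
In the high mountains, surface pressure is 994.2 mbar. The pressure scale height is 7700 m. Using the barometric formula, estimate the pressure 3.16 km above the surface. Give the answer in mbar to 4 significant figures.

Barometric formula: P = P₀ exp(−z/H).
z/H = 3160.0/7700.0 = 0.41039; exp(−0.41039) = 0.66339.
P = 994.2 × 0.66339 = 659.54 mbar.

P ≈ 659.5 mbar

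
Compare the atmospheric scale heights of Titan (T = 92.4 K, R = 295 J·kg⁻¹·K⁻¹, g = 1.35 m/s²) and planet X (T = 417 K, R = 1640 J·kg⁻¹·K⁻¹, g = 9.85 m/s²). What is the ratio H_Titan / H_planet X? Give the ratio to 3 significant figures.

H = RT/g for each body.
H_Titan = 295 × 92.4 / 1.35 = 20191 m.
H_planet X = 1640 × 417 / 9.85 = 69429 m.
H_Titan/H_planet X = 20191/69429 = 0.29082.

H_Titan/H_planet X ≈ 0.291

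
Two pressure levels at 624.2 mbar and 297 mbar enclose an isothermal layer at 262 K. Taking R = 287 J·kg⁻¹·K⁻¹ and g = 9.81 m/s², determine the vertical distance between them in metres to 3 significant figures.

Hypsometric equation: Δz = (R T̄/g) ln(P₁/P₂).
R T̄/g = 287 × 262 / 9.81 = 7665.0 m.
ln(624.2/297) = ln(2.1017) = 0.74275.
Δz = 7665.0 × 0.74275 = 5693.2 m.

Δz ≈ 5690 m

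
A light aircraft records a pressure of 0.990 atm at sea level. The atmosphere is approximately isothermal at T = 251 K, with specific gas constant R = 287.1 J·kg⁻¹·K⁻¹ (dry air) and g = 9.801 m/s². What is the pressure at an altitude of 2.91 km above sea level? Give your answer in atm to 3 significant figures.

P ≈ 0.666 atm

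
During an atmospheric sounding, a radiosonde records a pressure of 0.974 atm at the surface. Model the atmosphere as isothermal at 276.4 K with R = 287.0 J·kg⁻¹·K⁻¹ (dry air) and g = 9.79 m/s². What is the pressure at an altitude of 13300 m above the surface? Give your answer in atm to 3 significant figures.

P ≈ 0.189 atm

Scale height: H = RT/g = 287.0 × 276.4 / 9.79 = 8102.8 m.
Barometric formula: P = P₀ exp(−z/H).
z/H = 13300/8102.8 = 1.6414; exp(−1.6414) = 0.19371.
P = 0.974 × 0.19371 = 0.18867 atm.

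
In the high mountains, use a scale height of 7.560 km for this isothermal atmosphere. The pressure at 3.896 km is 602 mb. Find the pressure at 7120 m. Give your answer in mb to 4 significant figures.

Between two levels, P₂ = P₁ exp(−Δz/H) with Δz = z₂ − z₁.
Δz = 7120.0 − 3896.0 = 3224.0 m; Δz/H = 3224.0/7560.0 = 0.42646.
P₂ = 602 × exp(−0.42646) = 602 × 0.65282 = 393.00 mb.

P ≈ 393.0 mb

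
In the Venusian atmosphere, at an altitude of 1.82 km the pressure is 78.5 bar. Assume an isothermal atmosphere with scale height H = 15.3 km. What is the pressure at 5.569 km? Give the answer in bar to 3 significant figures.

P ≈ 61.4 bar

Between two levels, P₂ = P₁ exp(−Δz/H) with Δz = z₂ − z₁.
Δz = 5569.0 − 1820.0 = 3749.0 m; Δz/H = 3749.0/15300 = 0.24503.
P₂ = 78.5 × exp(−0.24503) = 78.5 × 0.78268 = 61.440 bar.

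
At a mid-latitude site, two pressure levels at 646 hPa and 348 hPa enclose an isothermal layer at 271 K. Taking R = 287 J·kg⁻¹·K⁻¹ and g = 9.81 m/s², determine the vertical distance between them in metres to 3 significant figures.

Hypsometric equation: Δz = (R T̄/g) ln(P₁/P₂).
R T̄/g = 287 × 271 / 9.81 = 7928.3 m.
ln(646/348) = ln(1.8563) = 0.61859.
Δz = 7928.3 × 0.61859 = 4904.4 m.

Δz ≈ 4900 m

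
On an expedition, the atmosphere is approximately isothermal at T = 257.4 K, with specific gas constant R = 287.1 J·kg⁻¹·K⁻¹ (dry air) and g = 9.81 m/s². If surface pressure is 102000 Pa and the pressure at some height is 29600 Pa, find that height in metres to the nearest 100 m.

z ≈ 9300 m

Scale height: H = RT/g = 287.1 × 257.4 / 9.81 = 7533.1 m.
Invert the barometric formula: z = H ln(P₀/P).
P₀/P = 102000/29600 = 3.4459; ln(3.4459) = 1.2372.
z = 7533.1 × 1.2372 = 9320.0 m.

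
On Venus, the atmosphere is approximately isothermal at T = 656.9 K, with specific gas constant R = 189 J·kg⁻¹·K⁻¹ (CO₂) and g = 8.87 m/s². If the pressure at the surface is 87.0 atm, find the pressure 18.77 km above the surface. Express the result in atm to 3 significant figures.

P ≈ 22.8 atm

Scale height: H = RT/g = 189 × 656.9 / 8.87 = 13997 m.
Barometric formula: P = P₀ exp(−z/H).
z/H = 18770/13997 = 1.3410; exp(−1.3410) = 0.26158.
P = 87.0 × 0.26158 = 22.757 atm.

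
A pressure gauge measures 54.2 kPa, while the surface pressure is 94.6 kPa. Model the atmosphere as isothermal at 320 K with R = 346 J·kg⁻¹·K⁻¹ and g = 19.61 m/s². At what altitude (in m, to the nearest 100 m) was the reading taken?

z ≈ 3100 m

Scale height: H = RT/g = 346 × 320 / 19.61 = 5646.1 m.
Invert the barometric formula: z = H ln(P₀/P).
P₀/P = 94.6/54.2 = 1.7454; ln(1.7454) = 0.55698.
z = 5646.1 × 0.55698 = 3144.8 m.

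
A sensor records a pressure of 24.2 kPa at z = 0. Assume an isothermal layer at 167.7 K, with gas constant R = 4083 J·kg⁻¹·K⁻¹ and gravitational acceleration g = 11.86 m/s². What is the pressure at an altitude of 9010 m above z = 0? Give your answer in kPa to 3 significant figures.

Scale height: H = RT/g = 4083 × 167.7 / 11.86 = 57733 m.
Barometric formula: P = P₀ exp(−z/H).
z/H = 9010.0/57733 = 0.15606; exp(−0.15606) = 0.85551.
P = 24.2 × 0.85551 = 20.703 kPa.

P ≈ 20.7 kPa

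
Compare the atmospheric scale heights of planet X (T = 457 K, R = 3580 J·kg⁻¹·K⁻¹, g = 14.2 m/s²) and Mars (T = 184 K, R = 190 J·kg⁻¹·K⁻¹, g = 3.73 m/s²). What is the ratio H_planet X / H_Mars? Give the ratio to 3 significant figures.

H = RT/g for each body.
H_planet X = 3580 × 457 / 14.2 = 115220 m.
H_Mars = 190 × 184 / 3.73 = 9372.7 m.
H_planet X/H_Mars = 115220/9372.7 = 12.293.

H_planet X/H_Mars ≈ 12.3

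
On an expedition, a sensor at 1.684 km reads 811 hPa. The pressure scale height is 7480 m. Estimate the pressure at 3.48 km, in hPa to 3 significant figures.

Between two levels, P₂ = P₁ exp(−Δz/H) with Δz = z₂ − z₁.
Δz = 3480.0 − 1684.0 = 1796.0 m; Δz/H = 1796.0/7480.0 = 0.24011.
P₂ = 811 × exp(−0.24011) = 811 × 0.78654 = 637.88 hPa.

P ≈ 638 hPa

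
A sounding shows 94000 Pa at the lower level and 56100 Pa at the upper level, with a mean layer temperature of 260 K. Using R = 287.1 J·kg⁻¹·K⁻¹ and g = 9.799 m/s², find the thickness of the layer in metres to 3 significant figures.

Hypsometric equation: Δz = (R T̄/g) ln(P₁/P₂).
R T̄/g = 287.1 × 260 / 9.799 = 7617.7 m.
ln(94000/56100) = ln(1.6756) = 0.51617.
Δz = 7617.7 × 0.51617 = 3932.0 m.

Δz ≈ 3930 m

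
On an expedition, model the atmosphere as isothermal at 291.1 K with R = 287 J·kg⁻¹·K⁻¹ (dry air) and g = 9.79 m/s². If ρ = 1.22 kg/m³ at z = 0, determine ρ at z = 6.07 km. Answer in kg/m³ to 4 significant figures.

Scale height: H = RT/g = 287 × 291.1 / 9.79 = 8533.8 m.
In an isothermal atmosphere, density decays like pressure: ρ = ρ₀ exp(−z/H).
z/H = 6070.0/8533.8 = 0.71129; exp(−0.71129) = 0.49101.
ρ = 1.22 × 0.49101 = 0.59903 kg/m³.

ρ ≈ 0.5990 kg/m³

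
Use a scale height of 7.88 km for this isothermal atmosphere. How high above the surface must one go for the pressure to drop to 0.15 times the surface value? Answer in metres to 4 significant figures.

z ≈ 14950 m

Set P/P₀ = exp(−z/H) = 0.15, so z = −H ln(0.15).
−ln(0.15) = 1.8971; z = 7880.0 × 1.8971 = 14949 m.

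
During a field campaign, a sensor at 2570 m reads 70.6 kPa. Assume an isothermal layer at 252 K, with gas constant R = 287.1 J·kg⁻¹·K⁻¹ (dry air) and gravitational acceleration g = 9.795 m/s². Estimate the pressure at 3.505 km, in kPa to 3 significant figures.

P ≈ 62.2 kPa

Scale height: H = RT/g = 287.1 × 252 / 9.795 = 7386.3 m.
Between two levels, P₂ = P₁ exp(−Δz/H) with Δz = z₂ − z₁.
Δz = 3505.0 − 2570.0 = 935.00 m; Δz/H = 935.00/7386.3 = 0.12659.
P₂ = 70.6 × exp(−0.12659) = 70.6 × 0.88109 = 62.205 kPa.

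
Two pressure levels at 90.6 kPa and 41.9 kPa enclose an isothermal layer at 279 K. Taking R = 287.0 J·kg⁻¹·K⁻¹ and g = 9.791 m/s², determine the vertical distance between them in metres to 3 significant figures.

Δz ≈ 6310 m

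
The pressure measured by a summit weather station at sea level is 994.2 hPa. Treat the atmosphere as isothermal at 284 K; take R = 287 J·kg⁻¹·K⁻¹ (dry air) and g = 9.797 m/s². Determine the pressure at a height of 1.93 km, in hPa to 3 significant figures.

P ≈ 788 hPa

Scale height: H = RT/g = 287 × 284 / 9.797 = 8319.7 m.
Barometric formula: P = P₀ exp(−z/H).
z/H = 1930.0/8319.7 = 0.23198; exp(−0.23198) = 0.79296.
P = 994.2 × 0.79296 = 788.36 hPa.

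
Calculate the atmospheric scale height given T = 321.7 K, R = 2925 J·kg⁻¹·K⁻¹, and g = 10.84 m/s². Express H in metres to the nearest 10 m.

H ≈ 86810 m

The scale height of an isothermal atmosphere is H = RT/g.
H = 2925 × 321.7 / 10.84 = 940970/10.84 = 86805 m.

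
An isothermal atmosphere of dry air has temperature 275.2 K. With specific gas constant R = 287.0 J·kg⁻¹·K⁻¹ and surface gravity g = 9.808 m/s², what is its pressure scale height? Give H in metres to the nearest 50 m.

The scale height of an isothermal atmosphere is H = RT/g.
H = 287.0 × 275.2 / 9.808 = 78982/9.808 = 8052.8 m.

H ≈ 8050 m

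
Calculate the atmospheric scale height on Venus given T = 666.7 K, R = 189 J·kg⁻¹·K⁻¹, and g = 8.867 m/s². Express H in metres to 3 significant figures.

The scale height of an isothermal atmosphere is H = RT/g.
H = 189 × 666.7 / 8.867 = 126010/8.867 = 14211 m.

H ≈ 14200 m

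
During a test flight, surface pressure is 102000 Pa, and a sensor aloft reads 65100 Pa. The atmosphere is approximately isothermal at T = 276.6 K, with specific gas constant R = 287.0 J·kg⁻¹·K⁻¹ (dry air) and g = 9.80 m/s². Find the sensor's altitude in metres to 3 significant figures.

Scale height: H = RT/g = 287.0 × 276.6 / 9.80 = 8100.4 m.
Invert the barometric formula: z = H ln(P₀/P).
P₀/P = 102000/65100 = 1.5668; ln(1.5668) = 0.44904.
z = 8100.4 × 0.44904 = 3637.4 m.

z ≈ 3640 m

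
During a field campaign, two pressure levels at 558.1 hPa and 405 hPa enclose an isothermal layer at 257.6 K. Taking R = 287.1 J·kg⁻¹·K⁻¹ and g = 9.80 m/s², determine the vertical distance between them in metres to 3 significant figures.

Hypsometric equation: Δz = (R T̄/g) ln(P₁/P₂).
R T̄/g = 287.1 × 257.6 / 9.80 = 7546.6 m.
ln(558.1/405) = ln(1.3780) = 0.32063.
Δz = 7546.6 × 0.32063 = 2419.7 m.

Δz ≈ 2420 m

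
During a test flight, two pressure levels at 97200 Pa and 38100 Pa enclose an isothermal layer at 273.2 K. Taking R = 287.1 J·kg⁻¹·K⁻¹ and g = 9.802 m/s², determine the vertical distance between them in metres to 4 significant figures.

Hypsometric equation: Δz = (R T̄/g) ln(P₁/P₂).
R T̄/g = 287.1 × 273.2 / 9.802 = 8002.0 m.
ln(97200/38100) = ln(2.5512) = 0.93656.
Δz = 8002.0 × 0.93656 = 7494.4 m.

Δz ≈ 7494 m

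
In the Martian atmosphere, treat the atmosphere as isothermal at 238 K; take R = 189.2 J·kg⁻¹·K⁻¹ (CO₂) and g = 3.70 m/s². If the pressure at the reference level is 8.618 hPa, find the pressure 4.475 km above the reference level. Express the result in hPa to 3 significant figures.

P ≈ 5.97 hPa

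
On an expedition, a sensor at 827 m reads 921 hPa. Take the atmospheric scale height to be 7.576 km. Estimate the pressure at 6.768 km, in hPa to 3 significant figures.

P ≈ 420 hPa

Between two levels, P₂ = P₁ exp(−Δz/H) with Δz = z₂ − z₁.
Δz = 6768.0 − 827.00 = 5941.0 m; Δz/H = 5941.0/7576.0 = 0.78419.
P₂ = 921 × exp(−0.78419) = 921 × 0.45649 = 420.43 hPa.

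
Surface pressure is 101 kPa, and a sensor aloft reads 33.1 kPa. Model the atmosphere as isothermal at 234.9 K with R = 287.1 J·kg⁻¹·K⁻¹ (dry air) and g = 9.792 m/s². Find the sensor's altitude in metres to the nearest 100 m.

z ≈ 7700 m

Scale height: H = RT/g = 287.1 × 234.9 / 9.792 = 6887.2 m.
Invert the barometric formula: z = H ln(P₀/P).
P₀/P = 101/33.1 = 3.0514; ln(3.0514) = 1.1156.
z = 6887.2 × 1.1156 = 7683.4 m.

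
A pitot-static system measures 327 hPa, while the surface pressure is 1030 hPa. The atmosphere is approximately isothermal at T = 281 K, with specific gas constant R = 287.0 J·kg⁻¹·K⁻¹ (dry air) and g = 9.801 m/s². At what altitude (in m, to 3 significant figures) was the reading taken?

z ≈ 9440 m

Scale height: H = RT/g = 287.0 × 281 / 9.801 = 8228.4 m.
Invert the barometric formula: z = H ln(P₀/P).
P₀/P = 1030/327 = 3.1498; ln(3.1498) = 1.1473.
z = 8228.4 × 1.1473 = 9440.4 m.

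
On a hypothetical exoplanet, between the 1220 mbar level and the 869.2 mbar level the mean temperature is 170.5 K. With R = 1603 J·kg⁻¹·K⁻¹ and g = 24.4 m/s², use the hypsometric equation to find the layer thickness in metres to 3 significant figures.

Hypsometric equation: Δz = (R T̄/g) ln(P₁/P₂).
R T̄/g = 1603 × 170.5 / 24.4 = 11201 m.
ln(1220/869.2) = ln(1.4036) = 0.33904.
Δz = 11201 × 0.33904 = 3797.6 m.

Δz ≈ 3800 m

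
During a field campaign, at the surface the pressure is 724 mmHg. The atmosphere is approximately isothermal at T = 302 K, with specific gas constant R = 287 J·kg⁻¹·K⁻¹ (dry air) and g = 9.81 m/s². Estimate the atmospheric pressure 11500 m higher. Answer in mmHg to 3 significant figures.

P ≈ 197 mmHg

Scale height: H = RT/g = 287 × 302 / 9.81 = 8835.3 m.
Barometric formula: P = P₀ exp(−z/H).
z/H = 11500/8835.3 = 1.3016; exp(−1.3016) = 0.27210.
P = 724 × 0.27210 = 197.00 mmHg.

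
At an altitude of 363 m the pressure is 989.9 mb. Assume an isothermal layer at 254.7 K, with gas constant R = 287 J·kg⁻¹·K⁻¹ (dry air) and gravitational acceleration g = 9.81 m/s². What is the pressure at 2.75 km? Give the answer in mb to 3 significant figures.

P ≈ 719 mb

Scale height: H = RT/g = 287 × 254.7 / 9.81 = 7451.5 m.
Between two levels, P₂ = P₁ exp(−Δz/H) with Δz = z₂ − z₁.
Δz = 2750.0 − 363.00 = 2387.0 m; Δz/H = 2387.0/7451.5 = 0.32034.
P₂ = 989.9 × exp(−0.32034) = 989.9 × 0.72590 = 718.57 mb.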